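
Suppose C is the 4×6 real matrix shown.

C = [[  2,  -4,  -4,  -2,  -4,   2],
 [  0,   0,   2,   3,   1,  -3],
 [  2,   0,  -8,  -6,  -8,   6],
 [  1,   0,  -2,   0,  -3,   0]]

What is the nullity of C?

Row reduce to echelon form.
R3 ← R3 − R1: [0, 4, -4, -4, -4, 4]
R4 ← R4 − (1/2)·R1: [0, 2, 0, 1, -1, -1]
Swap R2 ↔ R3
R4 ← R4 − (1/2)·R2: [0, 0, 2, 3, 1, -3]
R4 ← R4 − R3: [0, 0, 0, 0, 0, 0]
3 nonzero rows, so rank(C) = 3.
C has 6 columns; by rank–nullity, nullity = 6 − 3 = 3.

3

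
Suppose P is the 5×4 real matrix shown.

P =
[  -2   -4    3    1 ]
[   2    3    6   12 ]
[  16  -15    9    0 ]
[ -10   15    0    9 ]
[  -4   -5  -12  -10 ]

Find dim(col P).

Row reduce to echelon form.
R2 ← R2 + R1: [0, -1, 9, 13]
R3 ← R3 + (8)·R1: [0, -47, 33, 8]
R4 ← R4 − (5)·R1: [0, 35, -15, 4]
R5 ← R5 − (2)·R1: [0, 3, -18, -12]
R3 ← R3 − (47)·R2: [0, 0, -390, -603]
R4 ← R4 + (35)·R2: [0, 0, 300, 459]
R5 ← R5 + (3)·R2: [0, 0, 9, 27]
R4 ← R4 + (10/13)·R3: [0, 0, 0, -63/13]
R5 ← R5 + (3/130)·R3: [0, 0, 0, 1701/130]
R5 ← R5 + (27/10)·R4: [0, 0, 0, 0]
Echelon form has 4 nonzero rows, so rank(P) = 4.
The column space has dimension equal to the rank: 4.

4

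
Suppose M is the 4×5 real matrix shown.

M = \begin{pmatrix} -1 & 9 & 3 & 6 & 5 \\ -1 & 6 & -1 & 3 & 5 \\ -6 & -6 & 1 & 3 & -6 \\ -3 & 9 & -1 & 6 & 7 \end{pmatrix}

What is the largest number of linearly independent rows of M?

Row reduce to echelon form.
R2 ← R2 − R1: [0, -3, -4, -3, 0]
R3 ← R3 − (6)·R1: [0, -60, -17, -33, -36]
R4 ← R4 − (3)·R1: [0, -18, -10, -12, -8]
R3 ← R3 − (20)·R2: [0, 0, 63, 27, -36]
R4 ← R4 − (6)·R2: [0, 0, 14, 6, -8]
R4 ← R4 − (2/9)·R3: [0, 0, 0, 0, 0]
Echelon form has 3 nonzero rows, so rank(M) = 3.
The rank gives the maximum number of linearly independent rows: 3.

3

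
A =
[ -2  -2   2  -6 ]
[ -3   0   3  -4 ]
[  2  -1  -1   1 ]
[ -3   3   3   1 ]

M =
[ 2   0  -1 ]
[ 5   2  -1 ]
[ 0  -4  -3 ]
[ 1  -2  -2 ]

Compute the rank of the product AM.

First compute AM:
[[-20,   0,  10],
 [-10,  -4,   2],
 [  0,   0,   0],
 [ 10,  -8, -11]]
Now row reduce the product.
R2 ← R2 − (1/2)·R1: [0, -4, -3]
R4 ← R4 + (1/2)·R1: [0, -8, -6]
R4 ← R4 − (2)·R2: [0, 0, 0]
2 nonzero rows, so rank(AM) = 2.

2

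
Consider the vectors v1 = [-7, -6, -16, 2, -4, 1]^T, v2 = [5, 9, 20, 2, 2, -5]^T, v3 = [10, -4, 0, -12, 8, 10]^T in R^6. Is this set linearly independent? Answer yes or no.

Form the matrix with these vectors as rows and row reduce.
R2 ← R2 + (5/7)·R1: [0, 33/7, 60/7, 24/7, -6/7, -30/7]
R3 ← R3 + (10/7)·R1: [0, -88/7, -160/7, -64/7, 16/7, 80/7]
R3 ← R3 + (8/3)·R2: [0, 0, 0, 0, 0, 0]
2 nonzero rows, so the 3 vectors span a space of dimension 2.
Since 2 < 3, the vectors are linearly dependent.

no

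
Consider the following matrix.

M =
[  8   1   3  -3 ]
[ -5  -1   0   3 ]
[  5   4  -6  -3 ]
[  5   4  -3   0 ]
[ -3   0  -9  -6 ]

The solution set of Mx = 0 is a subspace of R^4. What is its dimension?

Row reduce to echelon form.
R2 ← R2 + (5/8)·R1: [0, -3/8, 15/8, 9/8]
R3 ← R3 − (5/8)·R1: [0, 27/8, -63/8, -9/8]
R4 ← R4 − (5/8)·R1: [0, 27/8, -39/8, 15/8]
R5 ← R5 + (3/8)·R1: [0, 3/8, -63/8, -57/8]
R3 ← R3 + (9)·R2: [0, 0, 9, 9]
R4 ← R4 + (9)·R2: [0, 0, 12, 12]
R5 ← R5 + R2: [0, 0, -6, -6]
R4 ← R4 − (4/3)·R3: [0, 0, 0, 0]
R5 ← R5 + (2/3)·R3: [0, 0, 0, 0]
3 nonzero rows, so rank(M) = 3.
M has 4 columns; by rank–nullity, nullity = 4 − 3 = 1.

1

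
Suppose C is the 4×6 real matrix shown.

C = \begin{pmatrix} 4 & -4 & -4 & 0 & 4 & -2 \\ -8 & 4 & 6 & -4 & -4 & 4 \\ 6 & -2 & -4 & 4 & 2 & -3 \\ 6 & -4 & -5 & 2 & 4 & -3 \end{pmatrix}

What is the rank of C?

2

Row reduce to echelon form.
R2 ← R2 + (2)·R1: [0, -4, -2, -4, 4, 0]
R3 ← R3 − (3/2)·R1: [0, 4, 2, 4, -4, 0]
R4 ← R4 − (3/2)·R1: [0, 2, 1, 2, -2, 0]
R3 ← R3 + R2: [0, 0, 0, 0, 0, 0]
R4 ← R4 + (1/2)·R2: [0, 0, 0, 0, 0, 0]
Echelon form has 2 nonzero rows, so rank(C) = 2.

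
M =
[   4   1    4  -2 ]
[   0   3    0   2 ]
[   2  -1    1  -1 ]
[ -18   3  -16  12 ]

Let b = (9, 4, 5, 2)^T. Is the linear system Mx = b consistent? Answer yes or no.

no

Row reduce the augmented matrix [M | b].
R3 ← R3 − (1/2)·R1: [0, -3/2, -1, 0, 1/2]
R4 ← R4 + (9/2)·R1: [0, 15/2, 2, 3, 85/2]
R3 ← R3 + (1/2)·R2: [0, 0, -1, 1, 5/2]
R4 ← R4 − (5/2)·R2: [0, 0, 2, -2, 65/2]
R4 ← R4 + (2)·R3: [0, 0, 0, 0, 75/2]
The echelon form has 4 nonzero rows; the last pivot sits in the augmented column, so rank(M) = 3 but rank([M|b]) = 4.
Since the ranks differ, the system is inconsistent.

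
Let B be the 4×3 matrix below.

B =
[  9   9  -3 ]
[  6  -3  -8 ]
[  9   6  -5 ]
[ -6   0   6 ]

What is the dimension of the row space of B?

2

Row reduce to echelon form.
R2 ← R2 − (2/3)·R1: [0, -9, -6]
R3 ← R3 − R1: [0, -3, -2]
R4 ← R4 + (2/3)·R1: [0, 6, 4]
R3 ← R3 − (1/3)·R2: [0, 0, 0]
R4 ← R4 + (2/3)·R2: [0, 0, 0]
Echelon form has 2 nonzero rows, so rank(B) = 2.
The row space has dimension equal to the rank: 2.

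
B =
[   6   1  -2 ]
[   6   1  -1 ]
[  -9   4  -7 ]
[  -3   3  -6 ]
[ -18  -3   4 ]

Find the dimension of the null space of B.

0

Row reduce to echelon form.
R2 ← R2 − R1: [0, 0, 1]
R3 ← R3 + (3/2)·R1: [0, 11/2, -10]
R4 ← R4 + (1/2)·R1: [0, 7/2, -7]
R5 ← R5 + (3)·R1: [0, 0, -2]
Swap R2 ↔ R3
R4 ← R4 − (7/11)·R2: [0, 0, -7/11]
R4 ← R4 + (7/11)·R3: [0, 0, 0]
R5 ← R5 + (2)·R3: [0, 0, 0]
3 nonzero rows, so rank(B) = 3.
B has 3 columns; by rank–nullity, nullity = 3 − 3 = 0.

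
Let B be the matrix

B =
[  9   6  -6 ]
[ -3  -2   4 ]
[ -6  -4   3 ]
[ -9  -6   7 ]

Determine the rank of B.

Row reduce to echelon form.
R2 ← R2 + (1/3)·R1: [0, 0, 2]
R3 ← R3 + (2/3)·R1: [0, 0, -1]
R4 ← R4 + R1: [0, 0, 1]
R3 ← R3 + (1/2)·R2: [0, 0, 0]
R4 ← R4 − (1/2)·R2: [0, 0, 0]
Echelon form has 2 nonzero rows, so rank(B) = 2.

2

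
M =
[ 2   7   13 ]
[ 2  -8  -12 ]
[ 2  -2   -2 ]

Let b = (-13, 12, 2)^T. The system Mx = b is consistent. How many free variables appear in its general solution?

1

Row reduce the augmented matrix [M | b].
R2 ← R2 − R1: [0, -15, -25, 25]
R3 ← R3 − R1: [0, -9, -15, 15]
R3 ← R3 − (3/5)·R2: [0, 0, 0, 0]
The echelon form has 2 nonzero rows, and every pivot lies in the first 3 columns, so rank(M) = rank([M|b]) = 2.
The system is consistent.
Free variables = (unknowns) − (rank) = 3 − 2 = 1.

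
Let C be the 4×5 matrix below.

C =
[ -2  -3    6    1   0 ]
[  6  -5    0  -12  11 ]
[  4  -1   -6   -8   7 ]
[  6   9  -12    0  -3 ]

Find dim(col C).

Row reduce to echelon form.
R2 ← R2 + (3)·R1: [0, -14, 18, -9, 11]
R3 ← R3 + (2)·R1: [0, -7, 6, -6, 7]
R4 ← R4 + (3)·R1: [0, 0, 6, 3, -3]
R3 ← R3 − (1/2)·R2: [0, 0, -3, -3/2, 3/2]
R4 ← R4 + (2)·R3: [0, 0, 0, 0, 0]
Echelon form has 3 nonzero rows, so rank(C) = 3.
The column space has dimension equal to the rank: 3.

3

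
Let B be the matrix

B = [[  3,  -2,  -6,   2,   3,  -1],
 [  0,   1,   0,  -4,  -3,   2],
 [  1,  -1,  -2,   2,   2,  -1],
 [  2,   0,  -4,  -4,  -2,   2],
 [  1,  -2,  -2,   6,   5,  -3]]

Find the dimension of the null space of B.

Row reduce to echelon form.
R3 ← R3 − (1/3)·R1: [0, -1/3, 0, 4/3, 1, -2/3]
R4 ← R4 − (2/3)·R1: [0, 4/3, 0, -16/3, -4, 8/3]
R5 ← R5 − (1/3)·R1: [0, -4/3, 0, 16/3, 4, -8/3]
R3 ← R3 + (1/3)·R2: [0, 0, 0, 0, 0, 0]
R4 ← R4 − (4/3)·R2: [0, 0, 0, 0, 0, 0]
R5 ← R5 + (4/3)·R2: [0, 0, 0, 0, 0, 0]
2 nonzero rows, so rank(B) = 2.
B has 6 columns; by rank–nullity, nullity = 6 − 2 = 4.

4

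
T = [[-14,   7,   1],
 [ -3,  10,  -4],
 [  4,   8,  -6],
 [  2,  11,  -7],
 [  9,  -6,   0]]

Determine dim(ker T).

Row reduce to echelon form.
R2 ← R2 − (3/14)·R1: [0, 17/2, -59/14]
R3 ← R3 + (2/7)·R1: [0, 10, -40/7]
R4 ← R4 + (1/7)·R1: [0, 12, -48/7]
R5 ← R5 + (9/14)·R1: [0, -3/2, 9/14]
R3 ← R3 − (20/17)·R2: [0, 0, -90/119]
R4 ← R4 − (24/17)·R2: [0, 0, -108/119]
R5 ← R5 + (3/17)·R2: [0, 0, -12/119]
R4 ← R4 − (6/5)·R3: [0, 0, 0]
R5 ← R5 − (2/15)·R3: [0, 0, 0]
3 nonzero rows, so rank(T) = 3.
T has 3 columns; by rank–nullity, nullity = 3 − 3 = 0.

0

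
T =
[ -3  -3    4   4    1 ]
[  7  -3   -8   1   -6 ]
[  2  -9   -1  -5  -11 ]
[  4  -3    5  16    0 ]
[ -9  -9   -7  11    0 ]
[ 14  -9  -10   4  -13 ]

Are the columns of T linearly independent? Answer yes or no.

yes

Row reduce T to echelon form.
R2 ← R2 + (7/3)·R1: [0, -10, 4/3, 31/3, -11/3]
R3 ← R3 + (2/3)·R1: [0, -11, 5/3, -7/3, -31/3]
R4 ← R4 + (4/3)·R1: [0, -7, 31/3, 64/3, 4/3]
R5 ← R5 − (3)·R1: [0, 0, -19, -1, -3]
R6 ← R6 + (14/3)·R1: [0, -23, 26/3, 68/3, -25/3]
R3 ← R3 − (11/10)·R2: [0, 0, 1/5, -137/10, -63/10]
R4 ← R4 − (7/10)·R2: [0, 0, 47/5, 141/10, 39/10]
R6 ← R6 − (23/10)·R2: [0, 0, 28/5, -11/10, 1/10]
R4 ← R4 − (47)·R3: [0, 0, 0, 658, 300]
R5 ← R5 + (95)·R3: [0, 0, 0, -2605/2, -1203/2]
R6 ← R6 − (28)·R3: [0, 0, 0, 765/2, 353/2]
R5 ← R5 + (2605/1316)·R4: [0, 0, 0, 0, -5037/658]
R6 ← R6 − (765/1316)·R4: [0, 0, 0, 0, 1387/658]
R6 ← R6 + (19/69)·R5: [0, 0, 0, 0, 0]
5 pivots among 5 columns.
Every column is a pivot column, so the columns are linearly independent.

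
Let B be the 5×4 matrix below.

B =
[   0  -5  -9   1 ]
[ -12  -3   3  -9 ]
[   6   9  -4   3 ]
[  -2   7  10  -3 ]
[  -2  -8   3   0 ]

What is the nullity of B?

Row reduce to echelon form.
Swap R1 ↔ R2
R3 ← R3 + (1/2)·R1: [0, 15/2, -5/2, -3/2]
R4 ← R4 − (1/6)·R1: [0, 15/2, 19/2, -3/2]
R5 ← R5 − (1/6)·R1: [0, -15/2, 5/2, 3/2]
R3 ← R3 + (3/2)·R2: [0, 0, -16, 0]
R4 ← R4 + (3/2)·R2: [0, 0, -4, 0]
R5 ← R5 − (3/2)·R2: [0, 0, 16, 0]
R4 ← R4 − (1/4)·R3: [0, 0, 0, 0]
R5 ← R5 + R3: [0, 0, 0, 0]
3 nonzero rows, so rank(B) = 3.
B has 4 columns; by rank–nullity, nullity = 4 − 3 = 1.

1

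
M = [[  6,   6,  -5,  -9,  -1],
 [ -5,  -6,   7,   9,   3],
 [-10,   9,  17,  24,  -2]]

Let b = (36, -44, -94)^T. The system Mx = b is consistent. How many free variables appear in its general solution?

Row reduce the augmented matrix [M | b].
R2 ← R2 + (5/6)·R1: [0, -1, 17/6, 3/2, 13/6, -14]
R3 ← R3 + (5/3)·R1: [0, 19, 26/3, 9, -11/3, -34]
R3 ← R3 + (19)·R2: [0, 0, 125/2, 75/2, 75/2, -300]
The echelon form has 3 nonzero rows, and every pivot lies in the first 5 columns, so rank(M) = rank([M|b]) = 3.
The system is consistent.
Free variables = (unknowns) − (rank) = 5 − 3 = 2.

2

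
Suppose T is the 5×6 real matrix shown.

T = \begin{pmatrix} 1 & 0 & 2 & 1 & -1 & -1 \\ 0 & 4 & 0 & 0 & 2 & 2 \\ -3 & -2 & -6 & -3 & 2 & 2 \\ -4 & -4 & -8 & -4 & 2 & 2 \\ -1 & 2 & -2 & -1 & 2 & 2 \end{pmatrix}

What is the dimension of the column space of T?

2

Row reduce to echelon form.
R3 ← R3 + (3)·R1: [0, -2, 0, 0, -1, -1]
R4 ← R4 + (4)·R1: [0, -4, 0, 0, -2, -2]
R5 ← R5 + R1: [0, 2, 0, 0, 1, 1]
R3 ← R3 + (1/2)·R2: [0, 0, 0, 0, 0, 0]
R4 ← R4 + R2: [0, 0, 0, 0, 0, 0]
R5 ← R5 − (1/2)·R2: [0, 0, 0, 0, 0, 0]
Echelon form has 2 nonzero rows, so rank(T) = 2.
The column space has dimension equal to the rank: 2.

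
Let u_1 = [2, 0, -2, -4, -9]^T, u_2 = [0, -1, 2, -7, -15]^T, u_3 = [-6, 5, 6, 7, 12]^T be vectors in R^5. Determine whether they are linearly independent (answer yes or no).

yes

Form the matrix with these vectors as rows and row reduce.
R3 ← R3 + (3)·R1: [0, 5, 0, -5, -15]
R3 ← R3 + (5)·R2: [0, 0, 10, -40, -90]
3 nonzero rows, so the 3 vectors span a space of dimension 3.
Since 3 = 3, the vectors are linearly independent.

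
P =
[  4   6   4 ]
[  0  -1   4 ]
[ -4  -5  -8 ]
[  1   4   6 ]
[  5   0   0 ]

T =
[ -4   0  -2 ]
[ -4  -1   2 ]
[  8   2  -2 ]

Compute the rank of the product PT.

First compute PT:
[[ -8,   2,  -4],
 [ 36,   9, -10],
 [-28, -11,  14],
 [ 28,   8,  -6],
 [-20,   0, -10]]
Now row reduce the product.
R2 ← R2 + (9/2)·R1: [0, 18, -28]
R3 ← R3 − (7/2)·R1: [0, -18, 28]
R4 ← R4 + (7/2)·R1: [0, 15, -20]
R5 ← R5 − (5/2)·R1: [0, -5, 0]
R3 ← R3 + R2: [0, 0, 0]
R4 ← R4 − (5/6)·R2: [0, 0, 10/3]
R5 ← R5 + (5/18)·R2: [0, 0, -70/9]
Swap R3 ↔ R4
R5 ← R5 + (7/3)·R3: [0, 0, 0]
3 nonzero rows, so rank(PT) = 3.

3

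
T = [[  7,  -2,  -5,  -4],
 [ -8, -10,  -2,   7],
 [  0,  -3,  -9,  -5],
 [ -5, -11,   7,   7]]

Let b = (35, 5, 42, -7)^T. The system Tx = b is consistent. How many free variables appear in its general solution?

0

Row reduce the augmented matrix [T | b].
R2 ← R2 + (8/7)·R1: [0, -86/7, -54/7, 17/7, 45]
R4 ← R4 + (5/7)·R1: [0, -87/7, 24/7, 29/7, 18]
R3 ← R3 − (21/86)·R2: [0, 0, -306/43, -481/86, 2667/86]
R4 ← R4 − (87/86)·R2: [0, 0, 483/43, 145/86, -2367/86]
R4 ← R4 + (161/102)·R3: [0, 0, 0, -1457/204, 1457/68]
The echelon form has 4 nonzero rows, and every pivot lies in the first 4 columns, so rank(T) = rank([T|b]) = 4.
The system is consistent.
Free variables = (unknowns) − (rank) = 4 − 4 = 0.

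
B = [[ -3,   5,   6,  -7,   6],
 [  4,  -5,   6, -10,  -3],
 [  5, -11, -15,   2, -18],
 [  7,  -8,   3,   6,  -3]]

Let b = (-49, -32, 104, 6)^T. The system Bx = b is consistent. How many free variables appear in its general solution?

2

Row reduce the augmented matrix [B | b].
R2 ← R2 + (4/3)·R1: [0, 5/3, 14, -58/3, 5, -292/3]
R3 ← R3 + (5/3)·R1: [0, -8/3, -5, -29/3, -8, 67/3]
R4 ← R4 + (7/3)·R1: [0, 11/3, 17, -31/3, 11, -325/3]
R3 ← R3 + (8/5)·R2: [0, 0, 87/5, -203/5, 0, -667/5]
R4 ← R4 − (11/5)·R2: [0, 0, -69/5, 161/5, 0, 529/5]
R4 ← R4 + (23/29)·R3: [0, 0, 0, 0, 0, 0]
The echelon form has 3 nonzero rows, and every pivot lies in the first 5 columns, so rank(B) = rank([B|b]) = 3.
The system is consistent.
Free variables = (unknowns) − (rank) = 5 − 3 = 2.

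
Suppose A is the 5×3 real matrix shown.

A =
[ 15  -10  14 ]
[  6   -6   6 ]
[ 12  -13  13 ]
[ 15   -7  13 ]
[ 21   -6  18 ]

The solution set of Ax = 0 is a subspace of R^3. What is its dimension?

0

Row reduce to echelon form.
R2 ← R2 − (2/5)·R1: [0, -2, 2/5]
R3 ← R3 − (4/5)·R1: [0, -5, 9/5]
R4 ← R4 − R1: [0, 3, -1]
R5 ← R5 − (7/5)·R1: [0, 8, -8/5]
R3 ← R3 − (5/2)·R2: [0, 0, 4/5]
R4 ← R4 + (3/2)·R2: [0, 0, -2/5]
R5 ← R5 + (4)·R2: [0, 0, 0]
R4 ← R4 + (1/2)·R3: [0, 0, 0]
3 nonzero rows, so rank(A) = 3.
A has 3 columns; by rank–nullity, nullity = 3 − 3 = 0.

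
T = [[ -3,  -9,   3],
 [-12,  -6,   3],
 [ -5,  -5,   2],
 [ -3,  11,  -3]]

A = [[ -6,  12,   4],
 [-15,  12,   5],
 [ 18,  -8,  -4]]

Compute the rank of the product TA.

2

First compute TA:
[[207, -168, -69],
 [216, -240, -90],
 [141, -136, -53],
 [-201, 120,  55]]
Now row reduce the product.
R2 ← R2 − (24/23)·R1: [0, -1488/23, -18]
R3 ← R3 − (47/69)·R1: [0, -496/23, -6]
R4 ← R4 + (67/69)·R1: [0, -992/23, -12]
R3 ← R3 − (1/3)·R2: [0, 0, 0]
R4 ← R4 − (2/3)·R2: [0, 0, 0]
2 nonzero rows, so rank(TA) = 2.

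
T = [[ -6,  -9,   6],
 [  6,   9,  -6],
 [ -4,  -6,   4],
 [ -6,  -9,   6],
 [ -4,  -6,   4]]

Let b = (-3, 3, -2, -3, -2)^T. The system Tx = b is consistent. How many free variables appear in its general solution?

Row reduce the augmented matrix [T | b].
R2 ← R2 + R1: [0, 0, 0, 0]
R3 ← R3 − (2/3)·R1: [0, 0, 0, 0]
R4 ← R4 − R1: [0, 0, 0, 0]
R5 ← R5 − (2/3)·R1: [0, 0, 0, 0]
The echelon form has 1 nonzero rows, and every pivot lies in the first 3 columns, so rank(T) = rank([T|b]) = 1.
The system is consistent.
Free variables = (unknowns) − (rank) = 3 − 1 = 2.

2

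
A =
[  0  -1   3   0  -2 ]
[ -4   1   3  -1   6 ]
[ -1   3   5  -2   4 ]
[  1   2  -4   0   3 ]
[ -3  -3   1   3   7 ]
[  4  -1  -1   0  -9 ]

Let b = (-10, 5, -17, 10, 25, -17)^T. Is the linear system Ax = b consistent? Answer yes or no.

Row reduce the augmented matrix [A | b].
Swap R1 ↔ R2
R3 ← R3 − (1/4)·R1: [0, 11/4, 17/4, -7/4, 5/2, -73/4]
R4 ← R4 + (1/4)·R1: [0, 9/4, -13/4, -1/4, 9/2, 45/4]
R5 ← R5 − (3/4)·R1: [0, -15/4, -5/4, 15/4, 5/2, 85/4]
R6 ← R6 + R1: [0, 0, 2, -1, -3, -12]
R3 ← R3 + (11/4)·R2: [0, 0, 25/2, -7/4, -3, -183/4]
R4 ← R4 + (9/4)·R2: [0, 0, 7/2, -1/4, 0, -45/4]
R5 ← R5 − (15/4)·R2: [0, 0, -25/2, 15/4, 10, 235/4]
R4 ← R4 − (7/25)·R3: [0, 0, 0, 6/25, 21/25, 39/25]
R5 ← R5 + R3: [0, 0, 0, 2, 7, 13]
R6 ← R6 − (4/25)·R3: [0, 0, 0, -18/25, -63/25, -117/25]
R5 ← R5 − (25/3)·R4: [0, 0, 0, 0, 0, 0]
R6 ← R6 + (3)·R4: [0, 0, 0, 0, 0, 0]
The echelon form has 4 nonzero rows, and every pivot lies in the first 5 columns, so rank(A) = rank([A|b]) = 4.
The system is consistent.

yes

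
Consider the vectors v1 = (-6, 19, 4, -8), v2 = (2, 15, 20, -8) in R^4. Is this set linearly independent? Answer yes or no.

Form the matrix with these vectors as rows and row reduce.
R2 ← R2 + (1/3)·R1: [0, 64/3, 64/3, -32/3]
2 nonzero rows, so the 2 vectors span a space of dimension 2.
Since 2 = 2, the vectors are linearly independent.

yes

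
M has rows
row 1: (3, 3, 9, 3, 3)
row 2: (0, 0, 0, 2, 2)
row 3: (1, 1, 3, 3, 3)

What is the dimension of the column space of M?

Row reduce to echelon form.
R3 ← R3 − (1/3)·R1: [0, 0, 0, 2, 2]
R3 ← R3 − R2: [0, 0, 0, 0, 0]
Echelon form has 2 nonzero rows, so rank(M) = 2.
The column space has dimension equal to the rank: 2.

2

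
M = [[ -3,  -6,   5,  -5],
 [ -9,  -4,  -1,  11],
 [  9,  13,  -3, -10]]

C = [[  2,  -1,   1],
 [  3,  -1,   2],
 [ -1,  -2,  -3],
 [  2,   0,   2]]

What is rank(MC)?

2

First compute MC:
[[-39,  -1, -40],
 [ -7,  15,   8],
 [ 40, -16,  24]]
Now row reduce the product.
R2 ← R2 − (7/39)·R1: [0, 592/39, 592/39]
R3 ← R3 + (40/39)·R1: [0, -664/39, -664/39]
R3 ← R3 + (83/74)·R2: [0, 0, 0]
2 nonzero rows, so rank(MC) = 2.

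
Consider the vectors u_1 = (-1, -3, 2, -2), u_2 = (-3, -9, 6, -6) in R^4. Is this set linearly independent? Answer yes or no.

no

Form the matrix with these vectors as rows and row reduce.
R2 ← R2 − (3)·R1: [0, 0, 0, 0]
1 nonzero row, so the 2 vectors span a space of dimension 1.
Since 1 < 2, the vectors are linearly dependent.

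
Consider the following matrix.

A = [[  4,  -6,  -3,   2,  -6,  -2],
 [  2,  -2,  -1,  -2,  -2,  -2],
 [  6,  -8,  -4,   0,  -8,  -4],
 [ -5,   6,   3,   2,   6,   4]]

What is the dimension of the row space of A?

2

Row reduce to echelon form.
R2 ← R2 − (1/2)·R1: [0, 1, 1/2, -3, 1, -1]
R3 ← R3 − (3/2)·R1: [0, 1, 1/2, -3, 1, -1]
R4 ← R4 + (5/4)·R1: [0, -3/2, -3/4, 9/2, -3/2, 3/2]
R3 ← R3 − R2: [0, 0, 0, 0, 0, 0]
R4 ← R4 + (3/2)·R2: [0, 0, 0, 0, 0, 0]
Echelon form has 2 nonzero rows, so rank(A) = 2.
The row space has dimension equal to the rank: 2.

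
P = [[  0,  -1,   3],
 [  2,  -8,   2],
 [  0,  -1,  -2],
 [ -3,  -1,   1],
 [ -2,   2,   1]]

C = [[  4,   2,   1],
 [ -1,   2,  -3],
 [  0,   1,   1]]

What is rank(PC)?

3

First compute PC:
[[  1,   1,   6],
 [ 16, -10,  28],
 [  1,  -4,   1],
 [-11,  -7,   1],
 [-10,   1,  -7]]
Now row reduce the product.
R2 ← R2 − (16)·R1: [0, -26, -68]
R3 ← R3 − R1: [0, -5, -5]
R4 ← R4 + (11)·R1: [0, 4, 67]
R5 ← R5 + (10)·R1: [0, 11, 53]
R3 ← R3 − (5/26)·R2: [0, 0, 105/13]
R4 ← R4 + (2/13)·R2: [0, 0, 735/13]
R5 ← R5 + (11/26)·R2: [0, 0, 315/13]
R4 ← R4 − (7)·R3: [0, 0, 0]
R5 ← R5 − (3)·R3: [0, 0, 0]
3 nonzero rows, so rank(PC) = 3.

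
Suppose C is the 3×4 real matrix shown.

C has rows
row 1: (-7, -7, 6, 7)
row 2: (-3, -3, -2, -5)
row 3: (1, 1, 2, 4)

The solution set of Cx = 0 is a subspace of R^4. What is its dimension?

2

Row reduce to echelon form.
R2 ← R2 − (3/7)·R1: [0, 0, -32/7, -8]
R3 ← R3 + (1/7)·R1: [0, 0, 20/7, 5]
R3 ← R3 + (5/8)·R2: [0, 0, 0, 0]
2 nonzero rows, so rank(C) = 2.
C has 4 columns; by rank–nullity, nullity = 4 − 2 = 2.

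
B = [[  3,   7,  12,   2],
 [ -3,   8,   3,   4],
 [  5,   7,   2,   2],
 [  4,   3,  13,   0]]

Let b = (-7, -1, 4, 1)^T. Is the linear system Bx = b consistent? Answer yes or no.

no

Row reduce the augmented matrix [B | b].
R2 ← R2 + R1: [0, 15, 15, 6, -8]
R3 ← R3 − (5/3)·R1: [0, -14/3, -18, -4/3, 47/3]
R4 ← R4 − (4/3)·R1: [0, -19/3, -3, -8/3, 31/3]
R3 ← R3 + (14/45)·R2: [0, 0, -40/3, 8/15, 593/45]
R4 ← R4 + (19/45)·R2: [0, 0, 10/3, -2/15, 313/45]
R4 ← R4 + (1/4)·R3: [0, 0, 0, 0, 41/4]
The echelon form has 4 nonzero rows; the last pivot sits in the augmented column, so rank(B) = 3 but rank([B|b]) = 4.
Since the ranks differ, the system is inconsistent.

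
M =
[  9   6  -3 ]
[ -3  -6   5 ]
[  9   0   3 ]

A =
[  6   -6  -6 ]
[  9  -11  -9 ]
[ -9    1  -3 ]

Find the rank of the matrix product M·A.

2

First compute MA:
[[135, -123, -99],
 [-117,  89,  57],
 [ 27, -51, -63]]
Now row reduce the product.
R2 ← R2 + (13/15)·R1: [0, -88/5, -144/5]
R3 ← R3 − (1/5)·R1: [0, -132/5, -216/5]
R3 ← R3 − (3/2)·R2: [0, 0, 0]
2 nonzero rows, so rank(MA) = 2.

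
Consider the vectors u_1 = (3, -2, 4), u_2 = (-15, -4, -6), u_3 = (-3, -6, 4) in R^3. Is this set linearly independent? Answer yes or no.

Form the matrix with these vectors as rows and row reduce.
R2 ← R2 + (5)·R1: [0, -14, 14]
R3 ← R3 + R1: [0, -8, 8]
R3 ← R3 − (4/7)·R2: [0, 0, 0]
2 nonzero rows, so the 3 vectors span a space of dimension 2.
Since 2 < 3, the vectors are linearly dependent.

no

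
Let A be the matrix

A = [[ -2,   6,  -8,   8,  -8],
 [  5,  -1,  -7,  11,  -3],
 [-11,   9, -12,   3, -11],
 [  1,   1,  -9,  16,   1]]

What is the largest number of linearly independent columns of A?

Row reduce to echelon form.
R2 ← R2 + (5/2)·R1: [0, 14, -27, 31, -23]
R3 ← R3 − (11/2)·R1: [0, -24, 32, -41, 33]
R4 ← R4 + (1/2)·R1: [0, 4, -13, 20, -3]
R3 ← R3 + (12/7)·R2: [0, 0, -100/7, 85/7, -45/7]
R4 ← R4 − (2/7)·R2: [0, 0, -37/7, 78/7, 25/7]
R4 ← R4 − (37/100)·R3: [0, 0, 0, 133/20, 119/20]
Echelon form has 4 nonzero rows, so rank(A) = 4.
The rank gives the maximum number of linearly independent columns: 4.

4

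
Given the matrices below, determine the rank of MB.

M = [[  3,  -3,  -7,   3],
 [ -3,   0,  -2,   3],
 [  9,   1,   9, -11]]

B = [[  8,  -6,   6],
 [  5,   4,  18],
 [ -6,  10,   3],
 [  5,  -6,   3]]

First compute MB:
[[ 66, -118, -48],
 [  3, -20, -15],
 [-32, 106,  66]]
Now row reduce the product.
R2 ← R2 − (1/22)·R1: [0, -161/11, -141/11]
R3 ← R3 + (16/33)·R1: [0, 1610/33, 470/11]
R3 ← R3 + (10/3)·R2: [0, 0, 0]
2 nonzero rows, so rank(MB) = 2.

2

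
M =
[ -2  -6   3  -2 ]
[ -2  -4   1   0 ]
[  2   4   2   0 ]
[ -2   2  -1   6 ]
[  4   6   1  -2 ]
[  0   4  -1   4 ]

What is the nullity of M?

1

Row reduce to echelon form.
R2 ← R2 − R1: [0, 2, -2, 2]
R3 ← R3 + R1: [0, -2, 5, -2]
R4 ← R4 − R1: [0, 8, -4, 8]
R5 ← R5 + (2)·R1: [0, -6, 7, -6]
R3 ← R3 + R2: [0, 0, 3, 0]
R4 ← R4 − (4)·R2: [0, 0, 4, 0]
R5 ← R5 + (3)·R2: [0, 0, 1, 0]
R6 ← R6 − (2)·R2: [0, 0, 3, 0]
R4 ← R4 − (4/3)·R3: [0, 0, 0, 0]
R5 ← R5 − (1/3)·R3: [0, 0, 0, 0]
R6 ← R6 − R3: [0, 0, 0, 0]
3 nonzero rows, so rank(M) = 3.
M has 4 columns; by rank–nullity, nullity = 4 − 3 = 1.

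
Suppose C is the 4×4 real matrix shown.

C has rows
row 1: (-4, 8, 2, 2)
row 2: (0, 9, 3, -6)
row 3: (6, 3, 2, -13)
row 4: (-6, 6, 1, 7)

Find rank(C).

Row reduce to echelon form.
R3 ← R3 + (3/2)·R1: [0, 15, 5, -10]
R4 ← R4 − (3/2)·R1: [0, -6, -2, 4]
R3 ← R3 − (5/3)·R2: [0, 0, 0, 0]
R4 ← R4 + (2/3)·R2: [0, 0, 0, 0]
Echelon form has 2 nonzero rows, so rank(C) = 2.

2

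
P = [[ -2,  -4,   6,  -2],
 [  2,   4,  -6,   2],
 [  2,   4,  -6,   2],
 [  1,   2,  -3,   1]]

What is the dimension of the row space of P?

1

Row reduce to echelon form.
R2 ← R2 + R1: [0, 0, 0, 0]
R3 ← R3 + R1: [0, 0, 0, 0]
R4 ← R4 + (1/2)·R1: [0, 0, 0, 0]
Echelon form has 1 nonzero row, so rank(P) = 1.
The row space has dimension equal to the rank: 1.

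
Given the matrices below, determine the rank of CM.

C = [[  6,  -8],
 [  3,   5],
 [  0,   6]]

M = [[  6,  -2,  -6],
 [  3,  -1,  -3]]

First compute CM:
[[ 12,  -4, -12],
 [ 33, -11, -33],
 [ 18,  -6, -18]]
Now row reduce the product.
R2 ← R2 − (11/4)·R1: [0, 0, 0]
R3 ← R3 − (3/2)·R1: [0, 0, 0]
1 nonzero row, so rank(CM) = 1.

1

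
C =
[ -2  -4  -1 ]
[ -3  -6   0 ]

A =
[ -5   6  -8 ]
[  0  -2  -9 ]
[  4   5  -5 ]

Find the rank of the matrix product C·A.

2

First compute CA:
[[  6,  -9,  57],
 [ 15,  -6,  78]]
Now row reduce the product.
R2 ← R2 − (5/2)·R1: [0, 33/2, -129/2]
2 nonzero rows, so rank(CA) = 2.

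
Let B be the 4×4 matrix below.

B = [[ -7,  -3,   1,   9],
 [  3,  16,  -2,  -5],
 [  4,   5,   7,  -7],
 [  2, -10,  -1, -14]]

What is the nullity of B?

Row reduce to echelon form.
R2 ← R2 + (3/7)·R1: [0, 103/7, -11/7, -8/7]
R3 ← R3 + (4/7)·R1: [0, 23/7, 53/7, -13/7]
R4 ← R4 + (2/7)·R1: [0, -76/7, -5/7, -80/7]
R3 ← R3 − (23/103)·R2: [0, 0, 816/103, -165/103]
R4 ← R4 + (76/103)·R2: [0, 0, -193/103, -1264/103]
R4 ← R4 + (193/816)·R3: [0, 0, 0, -3441/272]
4 nonzero rows, so rank(B) = 4.
B has 4 columns; by rank–nullity, nullity = 4 − 4 = 0.

0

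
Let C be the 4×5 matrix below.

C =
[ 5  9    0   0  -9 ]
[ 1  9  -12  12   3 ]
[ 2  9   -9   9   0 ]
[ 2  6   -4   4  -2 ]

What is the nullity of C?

3

Row reduce to echelon form.
R2 ← R2 − (1/5)·R1: [0, 36/5, -12, 12, 24/5]
R3 ← R3 − (2/5)·R1: [0, 27/5, -9, 9, 18/5]
R4 ← R4 − (2/5)·R1: [0, 12/5, -4, 4, 8/5]
R3 ← R3 − (3/4)·R2: [0, 0, 0, 0, 0]
R4 ← R4 − (1/3)·R2: [0, 0, 0, 0, 0]
2 nonzero rows, so rank(C) = 2.
C has 5 columns; by rank–nullity, nullity = 5 − 2 = 3.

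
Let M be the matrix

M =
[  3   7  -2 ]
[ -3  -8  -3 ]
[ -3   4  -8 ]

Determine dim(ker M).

Row reduce to echelon form.
R2 ← R2 + R1: [0, -1, -5]
R3 ← R3 + R1: [0, 11, -10]
R3 ← R3 + (11)·R2: [0, 0, -65]
3 nonzero rows, so rank(M) = 3.
M has 3 columns; by rank–nullity, nullity = 3 − 3 = 0.

0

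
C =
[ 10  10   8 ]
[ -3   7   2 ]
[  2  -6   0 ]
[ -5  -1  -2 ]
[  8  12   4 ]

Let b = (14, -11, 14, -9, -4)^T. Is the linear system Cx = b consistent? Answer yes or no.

Row reduce the augmented matrix [C | b].
R2 ← R2 + (3/10)·R1: [0, 10, 22/5, -34/5]
R3 ← R3 − (1/5)·R1: [0, -8, -8/5, 56/5]
R4 ← R4 + (1/2)·R1: [0, 4, 2, -2]
R5 ← R5 − (4/5)·R1: [0, 4, -12/5, -76/5]
R3 ← R3 + (4/5)·R2: [0, 0, 48/25, 144/25]
R4 ← R4 − (2/5)·R2: [0, 0, 6/25, 18/25]
R5 ← R5 − (2/5)·R2: [0, 0, -104/25, -312/25]
R4 ← R4 − (1/8)·R3: [0, 0, 0, 0]
R5 ← R5 + (13/6)·R3: [0, 0, 0, 0]
The echelon form has 3 nonzero rows, and every pivot lies in the first 3 columns, so rank(C) = rank([C|b]) = 3.
The system is consistent.

yes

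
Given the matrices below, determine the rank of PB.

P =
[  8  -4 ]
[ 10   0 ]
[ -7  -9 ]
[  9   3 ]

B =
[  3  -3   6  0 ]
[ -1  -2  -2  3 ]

First compute PB:
[[ 28, -16,  56, -12],
 [ 30, -30,  60,   0],
 [-12,  39, -24, -27],
 [ 24, -33,  48,   9]]
Now row reduce the product.
R2 ← R2 − (15/14)·R1: [0, -90/7, 0, 90/7]
R3 ← R3 + (3/7)·R1: [0, 225/7, 0, -225/7]
R4 ← R4 − (6/7)·R1: [0, -135/7, 0, 135/7]
R3 ← R3 + (5/2)·R2: [0, 0, 0, 0]
R4 ← R4 − (3/2)·R2: [0, 0, 0, 0]
2 nonzero rows, so rank(PB) = 2.

2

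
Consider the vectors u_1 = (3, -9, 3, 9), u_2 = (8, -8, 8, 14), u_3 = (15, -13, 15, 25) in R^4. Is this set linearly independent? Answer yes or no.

Form the matrix with these vectors as rows and row reduce.
R2 ← R2 − (8/3)·R1: [0, 16, 0, -10]
R3 ← R3 − (5)·R1: [0, 32, 0, -20]
R3 ← R3 − (2)·R2: [0, 0, 0, 0]
2 nonzero rows, so the 3 vectors span a space of dimension 2.
Since 2 < 3, the vectors are linearly dependent.

no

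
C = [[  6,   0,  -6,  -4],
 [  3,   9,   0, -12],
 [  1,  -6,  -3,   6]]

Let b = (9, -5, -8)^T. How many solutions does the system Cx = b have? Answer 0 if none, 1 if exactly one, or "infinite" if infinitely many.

0

Row reduce the augmented matrix [C | b].
R2 ← R2 − (1/2)·R1: [0, 9, 3, -10, -19/2]
R3 ← R3 − (1/6)·R1: [0, -6, -2, 20/3, -19/2]
R3 ← R3 + (2/3)·R2: [0, 0, 0, 0, -95/6]
The echelon form has 3 nonzero rows; the last pivot sits in the augmented column, so rank(C) = 2 but rank([C|b]) = 3.
Since the ranks differ, the system is inconsistent.
It has no solutions.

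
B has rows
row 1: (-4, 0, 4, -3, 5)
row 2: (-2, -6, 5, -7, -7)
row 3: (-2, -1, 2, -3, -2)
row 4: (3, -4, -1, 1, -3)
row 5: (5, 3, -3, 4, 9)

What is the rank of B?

Row reduce to echelon form.
R2 ← R2 − (1/2)·R1: [0, -6, 3, -11/2, -19/2]
R3 ← R3 − (1/2)·R1: [0, -1, 0, -3/2, -9/2]
R4 ← R4 + (3/4)·R1: [0, -4, 2, -5/4, 3/4]
R5 ← R5 + (5/4)·R1: [0, 3, 2, 1/4, 61/4]
R3 ← R3 − (1/6)·R2: [0, 0, -1/2, -7/12, -35/12]
R4 ← R4 − (2/3)·R2: [0, 0, 0, 29/12, 85/12]
R5 ← R5 + (1/2)·R2: [0, 0, 7/2, -5/2, 21/2]
R5 ← R5 + (7)·R3: [0, 0, 0, -79/12, -119/12]
R5 ← R5 + (79/29)·R4: [0, 0, 0, 0, 272/29]
Echelon form has 5 nonzero rows, so rank(B) = 5.

5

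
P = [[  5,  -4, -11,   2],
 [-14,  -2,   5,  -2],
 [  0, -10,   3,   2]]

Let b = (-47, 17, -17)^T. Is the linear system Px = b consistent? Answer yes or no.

Row reduce the augmented matrix [P | b].
R2 ← R2 + (14/5)·R1: [0, -66/5, -129/5, 18/5, -573/5]
R3 ← R3 − (25/33)·R2: [0, 0, 248/11, -8/11, 768/11]
The echelon form has 3 nonzero rows, and every pivot lies in the first 4 columns, so rank(P) = rank([P|b]) = 3.
The system is consistent.

yes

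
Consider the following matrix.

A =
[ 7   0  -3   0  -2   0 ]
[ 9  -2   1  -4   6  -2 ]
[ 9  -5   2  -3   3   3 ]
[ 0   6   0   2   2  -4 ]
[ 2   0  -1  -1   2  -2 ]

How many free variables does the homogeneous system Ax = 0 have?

1

Row reduce to echelon form.
R2 ← R2 − (9/7)·R1: [0, -2, 34/7, -4, 60/7, -2]
R3 ← R3 − (9/7)·R1: [0, -5, 41/7, -3, 39/7, 3]
R5 ← R5 − (2/7)·R1: [0, 0, -1/7, -1, 18/7, -2]
R3 ← R3 − (5/2)·R2: [0, 0, -44/7, 7, -111/7, 8]
R4 ← R4 + (3)·R2: [0, 0, 102/7, -10, 194/7, -10]
R4 ← R4 + (51/22)·R3: [0, 0, 0, 137/22, -199/22, 94/11]
R5 ← R5 − (1/44)·R3: [0, 0, 0, -51/44, 129/44, -24/11]
R5 ← R5 + (51/274)·R4: [0, 0, 0, 0, 171/137, -81/137]
5 nonzero rows, so rank(A) = 5.
A has 6 columns; by rank–nullity, nullity = 6 − 5 = 1.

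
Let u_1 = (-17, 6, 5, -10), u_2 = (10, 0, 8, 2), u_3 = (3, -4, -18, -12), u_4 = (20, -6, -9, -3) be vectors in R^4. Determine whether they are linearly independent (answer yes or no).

Form the matrix with these vectors as rows and row reduce.
R2 ← R2 + (10/17)·R1: [0, 60/17, 186/17, -66/17]
R3 ← R3 + (3/17)·R1: [0, -50/17, -291/17, -234/17]
R4 ← R4 + (20/17)·R1: [0, 18/17, -53/17, -251/17]
R3 ← R3 + (5/6)·R2: [0, 0, -8, -17]
R4 ← R4 − (3/10)·R2: [0, 0, -32/5, -68/5]
R4 ← R4 − (4/5)·R3: [0, 0, 0, 0]
3 nonzero rows, so the 4 vectors span a space of dimension 3.
Since 3 < 4, the vectors are linearly dependent.

no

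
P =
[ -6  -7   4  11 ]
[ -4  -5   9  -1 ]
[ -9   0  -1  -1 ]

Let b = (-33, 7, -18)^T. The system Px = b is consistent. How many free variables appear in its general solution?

Row reduce the augmented matrix [P | b].
R2 ← R2 − (2/3)·R1: [0, -1/3, 19/3, -25/3, 29]
R3 ← R3 − (3/2)·R1: [0, 21/2, -7, -35/2, 63/2]
R3 ← R3 + (63/2)·R2: [0, 0, 385/2, -280, 945]
The echelon form has 3 nonzero rows, and every pivot lies in the first 4 columns, so rank(P) = rank([P|b]) = 3.
The system is consistent.
Free variables = (unknowns) − (rank) = 4 − 3 = 1.

1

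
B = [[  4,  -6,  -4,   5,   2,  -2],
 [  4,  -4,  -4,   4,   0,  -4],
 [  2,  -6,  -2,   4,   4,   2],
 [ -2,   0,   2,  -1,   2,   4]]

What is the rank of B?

2

Row reduce to echelon form.
R2 ← R2 − R1: [0, 2, 0, -1, -2, -2]
R3 ← R3 − (1/2)·R1: [0, -3, 0, 3/2, 3, 3]
R4 ← R4 + (1/2)·R1: [0, -3, 0, 3/2, 3, 3]
R3 ← R3 + (3/2)·R2: [0, 0, 0, 0, 0, 0]
R4 ← R4 + (3/2)·R2: [0, 0, 0, 0, 0, 0]
Echelon form has 2 nonzero rows, so rank(B) = 2.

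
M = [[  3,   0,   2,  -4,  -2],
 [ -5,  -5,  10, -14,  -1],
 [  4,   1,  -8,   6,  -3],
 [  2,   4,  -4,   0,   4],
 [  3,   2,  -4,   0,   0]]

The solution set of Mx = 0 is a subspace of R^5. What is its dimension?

0

Row reduce to echelon form.
R2 ← R2 + (5/3)·R1: [0, -5, 40/3, -62/3, -13/3]
R3 ← R3 − (4/3)·R1: [0, 1, -32/3, 34/3, -1/3]
R4 ← R4 − (2/3)·R1: [0, 4, -16/3, 8/3, 16/3]
R5 ← R5 − R1: [0, 2, -6, 4, 2]
R3 ← R3 + (1/5)·R2: [0, 0, -8, 36/5, -6/5]
R4 ← R4 + (4/5)·R2: [0, 0, 16/3, -208/15, 28/15]
R5 ← R5 + (2/5)·R2: [0, 0, -2/3, -64/15, 4/15]
R4 ← R4 + (2/3)·R3: [0, 0, 0, -136/15, 16/15]
R5 ← R5 − (1/12)·R3: [0, 0, 0, -73/15, 11/30]
R5 ← R5 − (73/136)·R4: [0, 0, 0, 0, -7/34]
5 nonzero rows, so rank(M) = 5.
M has 5 columns; by rank–nullity, nullity = 5 − 5 = 0.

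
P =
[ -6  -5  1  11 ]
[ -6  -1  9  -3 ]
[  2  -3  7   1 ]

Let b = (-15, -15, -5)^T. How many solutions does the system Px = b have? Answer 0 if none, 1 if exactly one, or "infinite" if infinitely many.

infinite

Row reduce the augmented matrix [P | b].
R2 ← R2 − R1: [0, 4, 8, -14, 0]
R3 ← R3 + (1/3)·R1: [0, -14/3, 22/3, 14/3, -10]
R3 ← R3 + (7/6)·R2: [0, 0, 50/3, -35/3, -10]
The echelon form has 3 nonzero rows, and every pivot lies in the first 4 columns, so rank(P) = rank([P|b]) = 3.
The system is consistent.
rank = 3 < 4 unknowns, so there are infinitely many solutions.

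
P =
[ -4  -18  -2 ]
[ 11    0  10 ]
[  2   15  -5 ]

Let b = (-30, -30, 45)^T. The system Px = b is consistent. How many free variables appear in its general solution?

Row reduce the augmented matrix [P | b].
R2 ← R2 + (11/4)·R1: [0, -99/2, 9/2, -225/2]
R3 ← R3 + (1/2)·R1: [0, 6, -6, 30]
R3 ← R3 + (4/33)·R2: [0, 0, -60/11, 180/11]
The echelon form has 3 nonzero rows, and every pivot lies in the first 3 columns, so rank(P) = rank([P|b]) = 3.
The system is consistent.
Free variables = (unknowns) − (rank) = 3 − 3 = 0.

0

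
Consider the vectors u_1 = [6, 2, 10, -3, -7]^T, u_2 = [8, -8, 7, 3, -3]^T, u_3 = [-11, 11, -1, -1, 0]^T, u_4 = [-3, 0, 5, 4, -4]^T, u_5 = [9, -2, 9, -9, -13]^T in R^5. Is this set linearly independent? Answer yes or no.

yes

Form the matrix with these vectors as rows and row reduce.
R2 ← R2 − (4/3)·R1: [0, -32/3, -19/3, 7, 19/3]
R3 ← R3 + (11/6)·R1: [0, 44/3, 52/3, -13/2, -77/6]
R4 ← R4 + (1/2)·R1: [0, 1, 10, 5/2, -15/2]
R5 ← R5 − (3/2)·R1: [0, -5, -6, -9/2, -5/2]
R3 ← R3 + (11/8)·R2: [0, 0, 69/8, 25/8, -33/8]
R4 ← R4 + (3/32)·R2: [0, 0, 301/32, 101/32, -221/32]
R5 ← R5 − (15/32)·R2: [0, 0, -97/32, -249/32, -175/32]
R4 ← R4 − (301/276)·R3: [0, 0, 0, -139/552, -443/184]
R5 ← R5 + (97/276)·R3: [0, 0, 0, -3689/552, -1273/184]
R5 ← R5 − (3689/139)·R4: [0, 0, 0, 0, 7920/139]
5 nonzero rows, so the 5 vectors span a space of dimension 5.
Since 5 = 5, the vectors are linearly independent.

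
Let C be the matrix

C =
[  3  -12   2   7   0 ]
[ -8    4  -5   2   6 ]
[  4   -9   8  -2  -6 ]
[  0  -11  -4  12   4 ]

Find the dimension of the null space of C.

1

Row reduce to echelon form.
R2 ← R2 + (8/3)·R1: [0, -28, 1/3, 62/3, 6]
R3 ← R3 − (4/3)·R1: [0, 7, 16/3, -34/3, -6]
R3 ← R3 + (1/4)·R2: [0, 0, 65/12, -37/6, -9/2]
R4 ← R4 − (11/28)·R2: [0, 0, -347/84, 163/42, 23/14]
R4 ← R4 + (347/455)·R3: [0, 0, 0, -374/455, -814/455]
4 nonzero rows, so rank(C) = 4.
C has 5 columns; by rank–nullity, nullity = 5 − 4 = 1.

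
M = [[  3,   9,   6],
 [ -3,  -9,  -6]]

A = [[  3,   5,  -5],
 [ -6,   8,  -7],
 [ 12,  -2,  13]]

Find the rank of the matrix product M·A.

First compute MA:
[[ 27,  75,   0],
 [-27, -75,   0]]
Now row reduce the product.
R2 ← R2 + R1: [0, 0, 0]
1 nonzero row, so rank(MA) = 1.

1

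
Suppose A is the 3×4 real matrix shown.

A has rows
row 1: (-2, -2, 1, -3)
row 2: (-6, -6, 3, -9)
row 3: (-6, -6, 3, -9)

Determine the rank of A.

Row reduce to echelon form.
R2 ← R2 − (3)·R1: [0, 0, 0, 0]
R3 ← R3 − (3)·R1: [0, 0, 0, 0]
Echelon form has 1 nonzero row, so rank(A) = 1.

1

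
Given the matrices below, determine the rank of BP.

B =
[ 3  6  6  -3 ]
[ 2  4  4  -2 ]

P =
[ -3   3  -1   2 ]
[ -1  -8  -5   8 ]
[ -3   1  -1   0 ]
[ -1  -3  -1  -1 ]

First compute BP:
[[-30, -24, -36,  57],
 [-20, -16, -24,  38]]
Now row reduce the product.
R2 ← R2 − (2/3)·R1: [0, 0, 0, 0]
1 nonzero row, so rank(BP) = 1.

1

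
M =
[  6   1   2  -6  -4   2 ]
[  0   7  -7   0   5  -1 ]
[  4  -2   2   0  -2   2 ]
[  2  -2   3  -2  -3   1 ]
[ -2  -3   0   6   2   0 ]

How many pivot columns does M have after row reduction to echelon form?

Row reduce to echelon form.
R3 ← R3 − (2/3)·R1: [0, -8/3, 2/3, 4, 2/3, 2/3]
R4 ← R4 − (1/3)·R1: [0, -7/3, 7/3, 0, -5/3, 1/3]
R5 ← R5 + (1/3)·R1: [0, -8/3, 2/3, 4, 2/3, 2/3]
R3 ← R3 + (8/21)·R2: [0, 0, -2, 4, 18/7, 2/7]
R4 ← R4 + (1/3)·R2: [0, 0, 0, 0, 0, 0]
R5 ← R5 + (8/21)·R2: [0, 0, -2, 4, 18/7, 2/7]
R5 ← R5 − R3: [0, 0, 0, 0, 0, 0]
Echelon form has 3 nonzero rows, so rank(M) = 3.
Each nonzero row contributes one pivot column: 3 pivot columns.

3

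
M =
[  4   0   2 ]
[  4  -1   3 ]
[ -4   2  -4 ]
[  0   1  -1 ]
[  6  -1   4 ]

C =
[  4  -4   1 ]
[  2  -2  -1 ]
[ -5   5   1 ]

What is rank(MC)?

2

First compute MC:
[[  6,  -6,   6],
 [ -1,   1,   8],
 [  8,  -8, -10],
 [  7,  -7,  -2],
 [  2,  -2,  11]]
Now row reduce the product.
R2 ← R2 + (1/6)·R1: [0, 0, 9]
R3 ← R3 − (4/3)·R1: [0, 0, -18]
R4 ← R4 − (7/6)·R1: [0, 0, -9]
R5 ← R5 − (1/3)·R1: [0, 0, 9]
R3 ← R3 + (2)·R2: [0, 0, 0]
R4 ← R4 + R2: [0, 0, 0]
R5 ← R5 − R2: [0, 0, 0]
2 nonzero rows, so rank(MC) = 2.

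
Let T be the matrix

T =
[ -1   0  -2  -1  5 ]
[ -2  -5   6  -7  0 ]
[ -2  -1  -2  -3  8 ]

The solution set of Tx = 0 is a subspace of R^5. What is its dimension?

3

Row reduce to echelon form.
R2 ← R2 − (2)·R1: [0, -5, 10, -5, -10]
R3 ← R3 − (2)·R1: [0, -1, 2, -1, -2]
R3 ← R3 − (1/5)·R2: [0, 0, 0, 0, 0]
2 nonzero rows, so rank(T) = 2.
T has 5 columns; by rank–nullity, nullity = 5 − 2 = 3.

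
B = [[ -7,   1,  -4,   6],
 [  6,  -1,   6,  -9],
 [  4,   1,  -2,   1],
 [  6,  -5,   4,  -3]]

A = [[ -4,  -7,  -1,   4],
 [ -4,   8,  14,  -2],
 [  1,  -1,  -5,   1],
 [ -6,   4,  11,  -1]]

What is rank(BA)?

4

First compute BA:
[[-16,  85, 107, -40],
 [ 40, -92, -149,  41],
 [-28, -14,  31,  11],
 [ 18, -98, -129,  41]]
Now row reduce the product.
R2 ← R2 + (5/2)·R1: [0, 241/2, 237/2, -59]
R3 ← R3 − (7/4)·R1: [0, -651/4, -625/4, 81]
R4 ← R4 + (9/8)·R1: [0, -19/8, -69/8, -4]
R3 ← R3 + (651/482)·R2: [0, 0, 1831/482, 633/482]
R4 ← R4 + (19/964)·R2: [0, 0, -6063/964, -4977/964]
R4 ← R4 + (6063/3662)·R3: [0, 0, 0, -5472/1831]
4 nonzero rows, so rank(BA) = 4.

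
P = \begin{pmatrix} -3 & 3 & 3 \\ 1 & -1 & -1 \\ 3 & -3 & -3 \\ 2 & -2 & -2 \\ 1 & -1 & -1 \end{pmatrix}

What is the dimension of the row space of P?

1

Row reduce to echelon form.
R2 ← R2 + (1/3)·R1: [0, 0, 0]
R3 ← R3 + R1: [0, 0, 0]
R4 ← R4 + (2/3)·R1: [0, 0, 0]
R5 ← R5 + (1/3)·R1: [0, 0, 0]
Echelon form has 1 nonzero row, so rank(P) = 1.
The row space has dimension equal to the rank: 1.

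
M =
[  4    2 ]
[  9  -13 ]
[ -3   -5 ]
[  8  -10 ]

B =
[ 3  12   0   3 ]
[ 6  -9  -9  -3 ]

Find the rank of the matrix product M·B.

2

First compute MB:
[[ 24,  30, -18,   6],
 [-51, 225, 117,  66],
 [-39,   9,  45,   6],
 [-36, 186,  90,  54]]
Now row reduce the product.
R2 ← R2 + (17/8)·R1: [0, 1155/4, 315/4, 315/4]
R3 ← R3 + (13/8)·R1: [0, 231/4, 63/4, 63/4]
R4 ← R4 + (3/2)·R1: [0, 231, 63, 63]
R3 ← R3 − (1/5)·R2: [0, 0, 0, 0]
R4 ← R4 − (4/5)·R2: [0, 0, 0, 0]
2 nonzero rows, so rank(MB) = 2.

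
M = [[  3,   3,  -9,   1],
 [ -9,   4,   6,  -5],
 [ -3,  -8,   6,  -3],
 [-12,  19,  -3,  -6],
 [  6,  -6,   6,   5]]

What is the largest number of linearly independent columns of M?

3

Row reduce to echelon form.
R2 ← R2 + (3)·R1: [0, 13, -21, -2]
R3 ← R3 + R1: [0, -5, -3, -2]
R4 ← R4 + (4)·R1: [0, 31, -39, -2]
R5 ← R5 − (2)·R1: [0, -12, 24, 3]
R3 ← R3 + (5/13)·R2: [0, 0, -144/13, -36/13]
R4 ← R4 − (31/13)·R2: [0, 0, 144/13, 36/13]
R5 ← R5 + (12/13)·R2: [0, 0, 60/13, 15/13]
R4 ← R4 + R3: [0, 0, 0, 0]
R5 ← R5 + (5/12)·R3: [0, 0, 0, 0]
Echelon form has 3 nonzero rows, so rank(M) = 3.
The rank gives the maximum number of linearly independent columns: 3.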